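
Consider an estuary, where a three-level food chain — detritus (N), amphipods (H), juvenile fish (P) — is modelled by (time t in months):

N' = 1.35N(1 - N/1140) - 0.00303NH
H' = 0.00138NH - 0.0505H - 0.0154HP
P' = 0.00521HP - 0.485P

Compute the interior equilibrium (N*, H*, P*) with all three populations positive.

From dP/dt = 0: 0.00521H* = 0.485, so H* = 93.1.
From dN/dt = 0: 1.35(1 - N*/1140) = 0.00303·93.1, giving N* = 1140·(1 - 0.209) = 902.
From dH/dt = 0: 0.00138·902 - 0.0505 = 0.0154P*, so P* = 1.19/0.0154 = 77.5.

N* ≈ 902, H* ≈ 93.1, P* ≈ 77.5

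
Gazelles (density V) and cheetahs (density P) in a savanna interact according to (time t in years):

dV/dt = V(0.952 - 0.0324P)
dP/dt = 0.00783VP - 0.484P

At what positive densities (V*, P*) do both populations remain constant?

Set dP/dt = 0 with P > 0: 0.00783V - 0.484 = 0, so V* = 0.484/0.00783 = 61.8.
Set dV/dt = 0 with V > 0: 0.952 - 0.0324P = 0, so P* = 0.952/0.0324 = 29.4.

V* ≈ 61.8, P* ≈ 29.4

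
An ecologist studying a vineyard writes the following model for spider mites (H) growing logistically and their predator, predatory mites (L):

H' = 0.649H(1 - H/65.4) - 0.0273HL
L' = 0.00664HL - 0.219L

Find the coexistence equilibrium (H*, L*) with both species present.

H* ≈ 33, L* ≈ 11.8

From dL/dt = 0 with L > 0: 0.00664H* = 0.219, so H* = 33.
Substitute into dH/dt = 0: 0.649(1 - 33/65.4) = 0.0273L*.
The bracket is 0.496, giving L* = 0.322/0.0273 = 11.8.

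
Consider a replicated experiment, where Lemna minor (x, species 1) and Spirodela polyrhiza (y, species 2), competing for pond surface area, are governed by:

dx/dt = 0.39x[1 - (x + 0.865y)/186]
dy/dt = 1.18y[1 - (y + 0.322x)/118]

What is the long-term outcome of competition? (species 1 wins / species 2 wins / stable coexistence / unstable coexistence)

Compare the nullcline intercepts: K1/α12 = 186/0.865 = 215 > K2 = 118; K2/α21 = 118/0.322 = 366 > K1 = 186.
Since both inequalities hold, each species can invade when rare, so the interior equilibrium is stable.

stable coexistence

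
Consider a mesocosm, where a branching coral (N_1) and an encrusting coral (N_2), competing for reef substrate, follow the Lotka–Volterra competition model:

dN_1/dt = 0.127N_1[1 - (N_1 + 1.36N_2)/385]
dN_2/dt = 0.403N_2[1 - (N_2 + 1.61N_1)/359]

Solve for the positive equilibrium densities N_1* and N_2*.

Setting both brackets to zero gives the nullclines N_1 + 1.36N_2 = 385 and 1.61N_1 + N_2 = 359.
Substituting N_2 = 359 - 1.61N_1 into the first: N_1(1 - 1.36·1.61) = 385 - 1.36·359.
So N_1* = -103/-1.19 = 86.8, and then N_2* = 359 - 1.61·86.8 = 219.

N_1* ≈ 86.8, N_2* ≈ 219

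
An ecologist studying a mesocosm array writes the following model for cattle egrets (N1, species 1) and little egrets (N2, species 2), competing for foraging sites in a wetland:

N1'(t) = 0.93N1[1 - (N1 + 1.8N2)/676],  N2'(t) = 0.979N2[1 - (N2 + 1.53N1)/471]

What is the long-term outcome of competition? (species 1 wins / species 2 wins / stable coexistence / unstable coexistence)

Compare the nullcline intercepts: K1/α12 = 676/1.8 = 376 < K2 = 471; K2/α21 = 471/1.53 = 308 < K1 = 676.
Since both are reversed, neither can invade when rare; the interior point is a saddle.

unstable coexistence (outcome depends on initial conditions)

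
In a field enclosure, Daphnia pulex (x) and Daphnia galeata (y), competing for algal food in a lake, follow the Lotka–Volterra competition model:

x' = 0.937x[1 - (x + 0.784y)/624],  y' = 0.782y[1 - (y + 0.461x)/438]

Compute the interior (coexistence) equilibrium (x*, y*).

Setting both brackets to zero gives the nullclines x + 0.784y = 624 and 0.461x + y = 438.
Substituting y = 438 - 0.461x into the first: x(1 - 0.784·0.461) = 624 - 0.784·438.
So x* = 281/0.639 = 439, and then y* = 438 - 0.461·439 = 235.

x* ≈ 439, y* ≈ 235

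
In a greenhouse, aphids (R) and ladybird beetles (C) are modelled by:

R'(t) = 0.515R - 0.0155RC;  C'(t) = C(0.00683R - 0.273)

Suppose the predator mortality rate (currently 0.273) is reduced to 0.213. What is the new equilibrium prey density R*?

R* ≈ 31.2

At the interior fixed point, setting dC/dt = 0 with C > 0 fixes R* = (predator death rate)/(RC coefficient) — independent of the other coefficients.
With the change, R* = 0.213/0.00683 = 31.2; it falls from 40.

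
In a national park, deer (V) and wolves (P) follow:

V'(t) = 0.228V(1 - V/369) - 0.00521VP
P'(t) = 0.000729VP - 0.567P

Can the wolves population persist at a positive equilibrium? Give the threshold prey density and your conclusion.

Threshold V = 778; K < 778, so no, the predator goes extinct.

The predator equation gives dP/dt > 0 only when V > 0.567/0.000729 = 778.
Without the predator, V → K = 369. Since 369 < 778, the predator cannot invade.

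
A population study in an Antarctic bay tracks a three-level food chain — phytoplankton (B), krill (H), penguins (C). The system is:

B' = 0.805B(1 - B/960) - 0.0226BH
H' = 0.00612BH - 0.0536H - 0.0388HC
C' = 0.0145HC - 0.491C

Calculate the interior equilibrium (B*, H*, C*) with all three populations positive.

From dC/dt = 0: 0.0145H* = 0.491, so H* = 33.9.
From dB/dt = 0: 0.805(1 - B*/960) = 0.0226·33.9, giving B* = 960·(1 - 0.951) = 47.4.
From dH/dt = 0: 0.00612·47.4 - 0.0536 = 0.0388C*, so C* = 0.236/0.0388 = 6.09.

B* ≈ 47.4, H* ≈ 33.9, C* ≈ 6.09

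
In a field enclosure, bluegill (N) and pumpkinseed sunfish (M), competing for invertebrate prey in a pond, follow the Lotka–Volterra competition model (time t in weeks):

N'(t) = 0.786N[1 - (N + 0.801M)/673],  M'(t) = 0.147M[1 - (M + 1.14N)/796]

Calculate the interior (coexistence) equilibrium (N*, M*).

N* ≈ 408, M* ≈ 331

Setting both brackets to zero gives the nullclines N + 0.801M = 673 and 1.14N + M = 796.
Substituting M = 796 - 1.14N into the first: N(1 - 0.801·1.14) = 673 - 0.801·796.
So N* = 35.4/0.0869 = 408, and then M* = 796 - 1.14·408 = 331.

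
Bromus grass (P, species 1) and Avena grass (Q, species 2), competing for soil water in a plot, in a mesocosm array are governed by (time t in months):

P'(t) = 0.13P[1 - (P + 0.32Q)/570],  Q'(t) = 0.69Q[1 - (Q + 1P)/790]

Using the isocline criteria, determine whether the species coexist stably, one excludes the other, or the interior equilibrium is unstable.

Compare the nullcline intercepts: K1/α12 = 570/0.32 = 1780 > K2 = 790; K2/α21 = 790/1 = 790 > K1 = 570.
Since both inequalities hold, each species can invade when rare, so the interior equilibrium is stable.

stable coexistence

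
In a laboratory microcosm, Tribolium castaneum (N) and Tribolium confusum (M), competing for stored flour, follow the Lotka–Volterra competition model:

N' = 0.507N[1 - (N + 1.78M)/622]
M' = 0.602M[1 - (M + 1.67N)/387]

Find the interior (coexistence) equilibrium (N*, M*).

N* ≈ 33.9, M* ≈ 330

Setting both brackets to zero gives the nullclines N + 1.78M = 622 and 1.67N + M = 387.
Substituting M = 387 - 1.67N into the first: N(1 - 1.78·1.67) = 622 - 1.78·387.
So N* = -66.9/-1.97 = 33.9, and then M* = 387 - 1.67·33.9 = 330.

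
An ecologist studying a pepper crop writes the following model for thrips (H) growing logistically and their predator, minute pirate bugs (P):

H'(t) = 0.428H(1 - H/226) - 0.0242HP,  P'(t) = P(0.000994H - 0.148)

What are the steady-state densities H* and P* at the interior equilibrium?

From dP/dt = 0 with P > 0: 0.000994H* = 0.148, so H* = 149.
Substitute into dH/dt = 0: 0.428(1 - 149/226) = 0.0242P*.
The bracket is 0.341, giving P* = 0.146/0.0242 = 6.03.

H* ≈ 149, P* ≈ 6.03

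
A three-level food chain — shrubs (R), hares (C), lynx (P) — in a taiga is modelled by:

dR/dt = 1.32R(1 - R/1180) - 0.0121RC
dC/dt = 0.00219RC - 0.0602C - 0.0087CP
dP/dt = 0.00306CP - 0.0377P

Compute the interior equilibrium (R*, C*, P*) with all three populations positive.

From dP/dt = 0: 0.00306C* = 0.0377, so C* = 12.3.
From dR/dt = 0: 1.32(1 - R*/1180) = 0.0121·12.3, giving R* = 1180·(1 - 0.113) = 1050.
From dC/dt = 0: 0.00219·1050 - 0.0602 = 0.0087P*, so P* = 2.23/0.0087 = 257.

R* ≈ 1050, C* ≈ 12.3, P* ≈ 257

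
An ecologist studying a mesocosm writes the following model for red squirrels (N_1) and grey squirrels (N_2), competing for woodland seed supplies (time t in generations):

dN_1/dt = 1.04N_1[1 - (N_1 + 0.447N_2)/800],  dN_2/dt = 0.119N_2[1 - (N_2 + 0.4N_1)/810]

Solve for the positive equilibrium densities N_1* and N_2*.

N_1* ≈ 533, N_2* ≈ 597

Setting both brackets to zero gives the nullclines N_1 + 0.447N_2 = 800 and 0.4N_1 + N_2 = 810.
Substituting N_2 = 810 - 0.4N_1 into the first: N_1(1 - 0.447·0.4) = 800 - 0.447·810.
So N_1* = 438/0.821 = 533, and then N_2* = 810 - 0.4·533 = 597.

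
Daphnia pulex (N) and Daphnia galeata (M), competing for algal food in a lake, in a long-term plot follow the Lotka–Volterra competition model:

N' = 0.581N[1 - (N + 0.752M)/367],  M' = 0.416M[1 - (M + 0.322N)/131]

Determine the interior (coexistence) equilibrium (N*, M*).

Setting both brackets to zero gives the nullclines N + 0.752M = 367 and 0.322N + M = 131.
Substituting M = 131 - 0.322N into the first: N(1 - 0.752·0.322) = 367 - 0.752·131.
So N* = 268/0.758 = 354, and then M* = 131 - 0.322·354 = 16.9.

N* ≈ 354, M* ≈ 16.9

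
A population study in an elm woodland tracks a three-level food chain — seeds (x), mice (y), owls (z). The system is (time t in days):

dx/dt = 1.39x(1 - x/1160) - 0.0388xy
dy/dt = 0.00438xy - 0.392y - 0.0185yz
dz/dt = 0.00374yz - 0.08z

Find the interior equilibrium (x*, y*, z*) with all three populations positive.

From dz/dt = 0: 0.00374y* = 0.08, so y* = 21.4.
From dx/dt = 0: 1.39(1 - x*/1160) = 0.0388·21.4, giving x* = 1160·(1 - 0.597) = 467.
From dy/dt = 0: 0.00438·467 - 0.392 = 0.0185z*, so z* = 1.66/0.0185 = 89.5.

x* ≈ 467, y* ≈ 21.4, z* ≈ 89.5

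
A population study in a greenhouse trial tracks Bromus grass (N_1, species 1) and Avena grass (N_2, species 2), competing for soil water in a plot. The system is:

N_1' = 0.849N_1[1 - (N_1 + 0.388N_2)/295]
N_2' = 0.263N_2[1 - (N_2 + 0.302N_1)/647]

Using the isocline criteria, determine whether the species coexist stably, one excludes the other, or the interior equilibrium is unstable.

Compare the nullcline intercepts: K1/α12 = 295/0.388 = 760 > K2 = 647; K2/α21 = 647/0.302 = 2140 > K1 = 295.
Since both inequalities hold, each species can invade when rare, so the interior equilibrium is stable.

stable coexistence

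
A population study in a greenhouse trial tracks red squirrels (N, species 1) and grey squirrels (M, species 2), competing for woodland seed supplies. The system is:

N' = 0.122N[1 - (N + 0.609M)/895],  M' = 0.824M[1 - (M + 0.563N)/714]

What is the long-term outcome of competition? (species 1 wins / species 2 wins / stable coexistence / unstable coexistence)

stable coexistence

Compare the nullcline intercepts: K1/α12 = 895/0.609 = 1470 > K2 = 714; K2/α21 = 714/0.563 = 1270 > K1 = 895.
Since both inequalities hold, each species can invade when rare, so the interior equilibrium is stable.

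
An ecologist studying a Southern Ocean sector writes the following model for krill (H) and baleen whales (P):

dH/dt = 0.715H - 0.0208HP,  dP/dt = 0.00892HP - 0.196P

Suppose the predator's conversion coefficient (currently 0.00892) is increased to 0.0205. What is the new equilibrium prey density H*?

H* ≈ 9.56

At the interior fixed point, setting dP/dt = 0 with P > 0 fixes H* = (predator death rate)/(HP coefficient) — independent of the other coefficients.
With the change, H* = 0.196/0.0205 = 9.56; it falls from 22.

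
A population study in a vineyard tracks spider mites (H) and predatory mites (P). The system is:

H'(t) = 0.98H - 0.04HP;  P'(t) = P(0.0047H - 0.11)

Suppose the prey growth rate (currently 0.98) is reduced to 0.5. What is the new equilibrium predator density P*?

P* ≈ 12.5

At the interior fixed point, setting dH/dt = 0 with H > 0 fixes P* = (prey growth rate)/(HP coefficient) — independent of the other coefficients.
With the change, P* = 0.5/0.04 = 12.5; it falls from 24.5.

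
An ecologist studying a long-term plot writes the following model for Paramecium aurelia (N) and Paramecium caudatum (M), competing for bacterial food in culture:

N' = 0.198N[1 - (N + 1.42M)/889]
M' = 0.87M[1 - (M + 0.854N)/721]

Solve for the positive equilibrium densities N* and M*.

N* ≈ 634, M* ≈ 180

Setting both brackets to zero gives the nullclines N + 1.42M = 889 and 0.854N + M = 721.
Substituting M = 721 - 0.854N into the first: N(1 - 1.42·0.854) = 889 - 1.42·721.
So N* = -135/-0.213 = 634, and then M* = 721 - 0.854·634 = 180.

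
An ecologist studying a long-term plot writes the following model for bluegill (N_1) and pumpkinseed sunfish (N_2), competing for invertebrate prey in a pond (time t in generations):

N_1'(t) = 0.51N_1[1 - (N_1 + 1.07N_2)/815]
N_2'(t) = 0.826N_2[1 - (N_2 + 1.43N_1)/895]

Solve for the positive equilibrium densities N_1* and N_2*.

Setting both brackets to zero gives the nullclines N_1 + 1.07N_2 = 815 and 1.43N_1 + N_2 = 895.
Substituting N_2 = 895 - 1.43N_1 into the first: N_1(1 - 1.07·1.43) = 815 - 1.07·895.
So N_1* = -143/-0.53 = 269, and then N_2* = 895 - 1.43·269 = 510.

N_1* ≈ 269, N_2* ≈ 510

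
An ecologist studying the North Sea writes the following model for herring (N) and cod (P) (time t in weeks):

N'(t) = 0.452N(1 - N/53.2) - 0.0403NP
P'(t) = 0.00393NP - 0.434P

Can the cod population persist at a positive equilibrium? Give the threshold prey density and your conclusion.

The predator equation gives dP/dt > 0 only when N > 0.434/0.00393 = 110.
Without the predator, N → K = 53.2. Since 53.2 < 110, the predator cannot invade.

Threshold N = 110; K < 110, so no, the predator goes extinct.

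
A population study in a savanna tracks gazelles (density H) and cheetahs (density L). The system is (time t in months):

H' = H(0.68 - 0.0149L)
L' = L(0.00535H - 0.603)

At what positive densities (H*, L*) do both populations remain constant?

Set dL/dt = 0 with L > 0: 0.00535H - 0.603 = 0, so H* = 0.603/0.00535 = 113.
Set dH/dt = 0 with H > 0: 0.68 - 0.0149L = 0, so L* = 0.68/0.0149 = 45.6.

H* ≈ 113, L* ≈ 45.6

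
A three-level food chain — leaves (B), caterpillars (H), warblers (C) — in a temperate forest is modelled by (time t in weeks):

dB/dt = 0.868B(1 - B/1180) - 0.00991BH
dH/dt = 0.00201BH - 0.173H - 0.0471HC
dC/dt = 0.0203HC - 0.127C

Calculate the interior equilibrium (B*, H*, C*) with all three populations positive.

B* ≈ 1100, H* ≈ 6.26, C* ≈ 43.1

From dC/dt = 0: 0.0203H* = 0.127, so H* = 6.26.
From dB/dt = 0: 0.868(1 - B*/1180) = 0.00991·6.26, giving B* = 1180·(1 - 0.0714) = 1100.
From dH/dt = 0: 0.00201·1100 - 0.173 = 0.0471C*, so C* = 2.03/0.0471 = 43.1.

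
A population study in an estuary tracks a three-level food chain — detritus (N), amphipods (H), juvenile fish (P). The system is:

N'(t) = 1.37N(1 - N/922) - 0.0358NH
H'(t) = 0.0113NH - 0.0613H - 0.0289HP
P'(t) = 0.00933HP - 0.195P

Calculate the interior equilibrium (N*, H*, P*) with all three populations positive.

From dP/dt = 0: 0.00933H* = 0.195, so H* = 20.9.
From dN/dt = 0: 1.37(1 - N*/922) = 0.0358·20.9, giving N* = 922·(1 - 0.546) = 418.
From dH/dt = 0: 0.0113·418 - 0.0613 = 0.0289P*, so P* = 4.67/0.0289 = 161.

N* ≈ 418, H* ≈ 20.9, P* ≈ 161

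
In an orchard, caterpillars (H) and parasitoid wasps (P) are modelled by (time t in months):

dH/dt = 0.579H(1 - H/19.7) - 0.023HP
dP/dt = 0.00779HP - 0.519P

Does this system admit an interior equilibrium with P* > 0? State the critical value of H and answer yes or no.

Threshold H = 66.6; K < 66.6, so no, the predator goes extinct.

The predator equation gives dP/dt > 0 only when H > 0.519/0.00779 = 66.6.
Without the predator, H → K = 19.7. Since 19.7 < 66.6, the predator cannot invade.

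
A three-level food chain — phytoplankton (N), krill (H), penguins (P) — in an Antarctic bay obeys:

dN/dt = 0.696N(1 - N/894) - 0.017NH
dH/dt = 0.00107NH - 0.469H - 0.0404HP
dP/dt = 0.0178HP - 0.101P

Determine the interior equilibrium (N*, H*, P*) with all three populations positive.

N* ≈ 770, H* ≈ 5.67, P* ≈ 8.79

From dP/dt = 0: 0.0178H* = 0.101, so H* = 5.67.
From dN/dt = 0: 0.696(1 - N*/894) = 0.017·5.67, giving N* = 894·(1 - 0.139) = 770.
From dH/dt = 0: 0.00107·770 - 0.469 = 0.0404P*, so P* = 0.355/0.0404 = 8.79.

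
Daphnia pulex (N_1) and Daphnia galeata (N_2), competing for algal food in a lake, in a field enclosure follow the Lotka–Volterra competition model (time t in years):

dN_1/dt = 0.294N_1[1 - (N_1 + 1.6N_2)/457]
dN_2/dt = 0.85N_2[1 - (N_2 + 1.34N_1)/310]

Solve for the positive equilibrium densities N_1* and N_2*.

Setting both brackets to zero gives the nullclines N_1 + 1.6N_2 = 457 and 1.34N_1 + N_2 = 310.
Substituting N_2 = 310 - 1.34N_1 into the first: N_1(1 - 1.6·1.34) = 457 - 1.6·310.
So N_1* = -39/-1.14 = 34.1, and then N_2* = 310 - 1.34·34.1 = 264.

N_1* ≈ 34.1, N_2* ≈ 264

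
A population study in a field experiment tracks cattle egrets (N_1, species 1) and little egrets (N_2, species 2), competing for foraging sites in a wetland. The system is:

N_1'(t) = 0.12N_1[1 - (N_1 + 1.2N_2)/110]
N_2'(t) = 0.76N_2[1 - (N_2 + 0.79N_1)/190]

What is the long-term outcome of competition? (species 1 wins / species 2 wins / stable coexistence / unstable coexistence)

species 2 excludes species 1

Compare the nullcline intercepts: K1/α12 = 110/1.2 = 91.7 < K2 = 190; K2/α21 = 190/0.79 = 241 > K1 = 110.
Since the inequalities point opposite ways, species 2 can invade but species 1 cannot.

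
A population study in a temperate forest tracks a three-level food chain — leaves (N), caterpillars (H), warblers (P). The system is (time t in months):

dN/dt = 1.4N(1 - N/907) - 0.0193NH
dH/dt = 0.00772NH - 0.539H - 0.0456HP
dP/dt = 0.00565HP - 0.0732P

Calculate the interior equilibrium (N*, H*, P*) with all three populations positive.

From dP/dt = 0: 0.00565H* = 0.0732, so H* = 13.
From dN/dt = 0: 1.4(1 - N*/907) = 0.0193·13, giving N* = 907·(1 - 0.179) = 745.
From dH/dt = 0: 0.00772·745 - 0.539 = 0.0456P*, so P* = 5.21/0.0456 = 114.

N* ≈ 745, H* ≈ 13, P* ≈ 114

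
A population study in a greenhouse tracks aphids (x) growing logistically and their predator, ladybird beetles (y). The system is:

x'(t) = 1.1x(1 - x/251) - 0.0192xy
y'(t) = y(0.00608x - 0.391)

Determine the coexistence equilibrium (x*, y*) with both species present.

x* ≈ 64.3, y* ≈ 42.6

From dy/dt = 0 with y > 0: 0.00608x* = 0.391, so x* = 64.3.
Substitute into dx/dt = 0: 1.1(1 - 64.3/251) = 0.0192y*.
The bracket is 0.744, giving y* = 0.818/0.0192 = 42.6.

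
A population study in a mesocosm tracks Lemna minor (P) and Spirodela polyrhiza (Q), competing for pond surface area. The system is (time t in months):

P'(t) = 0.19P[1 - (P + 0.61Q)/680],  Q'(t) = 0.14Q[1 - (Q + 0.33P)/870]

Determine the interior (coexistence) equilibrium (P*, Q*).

P* ≈ 187, Q* ≈ 808

Setting both brackets to zero gives the nullclines P + 0.61Q = 680 and 0.33P + Q = 870.
Substituting Q = 870 - 0.33P into the first: P(1 - 0.61·0.33) = 680 - 0.61·870.
So P* = 149/0.799 = 187, and then Q* = 870 - 0.33·187 = 808.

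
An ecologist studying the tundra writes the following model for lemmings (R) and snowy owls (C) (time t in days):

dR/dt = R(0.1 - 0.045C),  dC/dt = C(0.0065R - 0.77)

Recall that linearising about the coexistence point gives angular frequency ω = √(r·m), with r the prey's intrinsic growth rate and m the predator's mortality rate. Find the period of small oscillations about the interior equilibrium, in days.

T ≈ 22.6 days

Here r = 0.1 and m = 0.77, so r·m = 0.077.
ω = √0.077 = 0.277 per day, hence T = 2π/ω ≈ 22.6 days.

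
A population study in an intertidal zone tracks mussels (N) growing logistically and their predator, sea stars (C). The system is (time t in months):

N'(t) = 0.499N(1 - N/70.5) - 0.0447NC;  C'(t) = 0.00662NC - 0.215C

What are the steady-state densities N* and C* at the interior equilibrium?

From dC/dt = 0 with C > 0: 0.00662N* = 0.215, so N* = 32.5.
Substitute into dN/dt = 0: 0.499(1 - 32.5/70.5) = 0.0447C*.
The bracket is 0.539, giving C* = 0.269/0.0447 = 6.02.

N* ≈ 32.5, C* ≈ 6.02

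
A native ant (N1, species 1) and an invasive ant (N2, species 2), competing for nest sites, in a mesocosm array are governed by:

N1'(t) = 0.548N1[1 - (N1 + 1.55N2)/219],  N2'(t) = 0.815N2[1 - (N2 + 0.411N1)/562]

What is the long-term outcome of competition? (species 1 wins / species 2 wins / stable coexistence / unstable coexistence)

Compare the nullcline intercepts: K1/α12 = 219/1.55 = 141 < K2 = 562; K2/α21 = 562/0.411 = 1370 > K1 = 219.
Since the inequalities point opposite ways, species 2 can invade but species 1 cannot.

species 2 excludes species 1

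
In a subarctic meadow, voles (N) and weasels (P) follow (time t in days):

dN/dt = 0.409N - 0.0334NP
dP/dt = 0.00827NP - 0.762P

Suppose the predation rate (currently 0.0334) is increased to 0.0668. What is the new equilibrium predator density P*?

P* ≈ 6.12

At the interior fixed point, setting dN/dt = 0 with N > 0 fixes P* = (prey growth rate)/(NP coefficient) — independent of the other coefficients.
With the change, P* = 0.409/0.0668 = 6.12; it falls from 12.2.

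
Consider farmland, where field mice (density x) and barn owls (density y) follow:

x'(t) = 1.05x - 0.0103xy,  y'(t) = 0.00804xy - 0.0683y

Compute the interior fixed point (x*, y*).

x* ≈ 8.5, y* ≈ 102

Set dy/dt = 0 with y > 0: 0.00804x - 0.0683 = 0, so x* = 0.0683/0.00804 = 8.5.
Set dx/dt = 0 with x > 0: 1.05 - 0.0103y = 0, so y* = 1.05/0.0103 = 102.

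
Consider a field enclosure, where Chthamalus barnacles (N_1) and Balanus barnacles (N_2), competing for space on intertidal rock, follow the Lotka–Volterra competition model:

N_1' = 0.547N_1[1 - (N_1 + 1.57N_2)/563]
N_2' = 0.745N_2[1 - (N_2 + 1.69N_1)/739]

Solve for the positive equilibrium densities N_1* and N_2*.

Setting both brackets to zero gives the nullclines N_1 + 1.57N_2 = 563 and 1.69N_1 + N_2 = 739.
Substituting N_2 = 739 - 1.69N_1 into the first: N_1(1 - 1.57·1.69) = 563 - 1.57·739.
So N_1* = -597/-1.65 = 361, and then N_2* = 739 - 1.69·361 = 129.

N_1* ≈ 361, N_2* ≈ 129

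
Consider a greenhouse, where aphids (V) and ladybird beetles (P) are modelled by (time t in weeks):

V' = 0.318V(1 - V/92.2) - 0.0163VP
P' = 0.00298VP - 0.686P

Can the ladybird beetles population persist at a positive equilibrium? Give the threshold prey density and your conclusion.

The predator equation gives dP/dt > 0 only when V > 0.686/0.00298 = 230.
Without the predator, V → K = 92.2. Since 92.2 < 230, the predator cannot invade.

Threshold V = 230; K < 230, so no, the predator goes extinct.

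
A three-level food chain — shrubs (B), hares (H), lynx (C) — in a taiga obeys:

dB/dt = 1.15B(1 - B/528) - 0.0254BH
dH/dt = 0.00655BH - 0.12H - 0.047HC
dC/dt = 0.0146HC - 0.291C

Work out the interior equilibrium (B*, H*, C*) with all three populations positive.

B* ≈ 296, H* ≈ 19.9, C* ≈ 38.6

From dC/dt = 0: 0.0146H* = 0.291, so H* = 19.9.
From dB/dt = 0: 1.15(1 - B*/528) = 0.0254·19.9, giving B* = 528·(1 - 0.44) = 296.
From dH/dt = 0: 0.00655·296 - 0.12 = 0.047C*, so C* = 1.82/0.047 = 38.6.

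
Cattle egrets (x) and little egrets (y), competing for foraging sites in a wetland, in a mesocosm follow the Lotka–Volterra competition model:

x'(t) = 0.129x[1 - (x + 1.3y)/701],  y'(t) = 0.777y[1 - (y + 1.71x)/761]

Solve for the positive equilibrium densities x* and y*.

x* ≈ 236, y* ≈ 358

Setting both brackets to zero gives the nullclines x + 1.3y = 701 and 1.71x + y = 761.
Substituting y = 761 - 1.71x into the first: x(1 - 1.3·1.71) = 701 - 1.3·761.
So x* = -288/-1.22 = 236, and then y* = 761 - 1.71·236 = 358.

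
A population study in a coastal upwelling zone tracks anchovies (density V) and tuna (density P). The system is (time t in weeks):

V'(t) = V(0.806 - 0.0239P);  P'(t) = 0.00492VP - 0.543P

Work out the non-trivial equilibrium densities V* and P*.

Set dP/dt = 0 with P > 0: 0.00492V - 0.543 = 0, so V* = 0.543/0.00492 = 110.
Set dV/dt = 0 with V > 0: 0.806 - 0.0239P = 0, so P* = 0.806/0.0239 = 33.7.

V* ≈ 110, P* ≈ 33.7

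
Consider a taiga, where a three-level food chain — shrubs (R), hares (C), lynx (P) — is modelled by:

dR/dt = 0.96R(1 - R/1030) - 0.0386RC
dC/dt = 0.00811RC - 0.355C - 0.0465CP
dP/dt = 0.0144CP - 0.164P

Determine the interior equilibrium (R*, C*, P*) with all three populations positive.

R* ≈ 558, C* ≈ 11.4, P* ≈ 89.7

From dP/dt = 0: 0.0144C* = 0.164, so C* = 11.4.
From dR/dt = 0: 0.96(1 - R*/1030) = 0.0386·11.4, giving R* = 1030·(1 - 0.458) = 558.
From dC/dt = 0: 0.00811·558 - 0.355 = 0.0465P*, so P* = 4.17/0.0465 = 89.7.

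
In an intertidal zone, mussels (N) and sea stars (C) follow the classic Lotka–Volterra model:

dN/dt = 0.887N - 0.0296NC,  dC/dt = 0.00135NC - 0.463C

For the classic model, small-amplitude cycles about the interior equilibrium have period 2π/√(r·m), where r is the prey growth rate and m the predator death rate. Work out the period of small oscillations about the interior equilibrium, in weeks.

T ≈ 9.8 weeks

Here r = 0.887 and m = 0.463, so r·m = 0.411.
ω = √0.411 = 0.641 per week, hence T = 2π/ω ≈ 9.8 weeks.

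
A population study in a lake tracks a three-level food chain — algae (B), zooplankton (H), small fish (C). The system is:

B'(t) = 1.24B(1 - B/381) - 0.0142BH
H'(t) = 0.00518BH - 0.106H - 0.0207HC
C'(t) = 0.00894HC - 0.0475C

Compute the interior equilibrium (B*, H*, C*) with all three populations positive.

B* ≈ 358, H* ≈ 5.31, C* ≈ 84.4

From dC/dt = 0: 0.00894H* = 0.0475, so H* = 5.31.
From dB/dt = 0: 1.24(1 - B*/381) = 0.0142·5.31, giving B* = 381·(1 - 0.0608) = 358.
From dH/dt = 0: 0.00518·358 - 0.106 = 0.0207C*, so C* = 1.75/0.0207 = 84.4.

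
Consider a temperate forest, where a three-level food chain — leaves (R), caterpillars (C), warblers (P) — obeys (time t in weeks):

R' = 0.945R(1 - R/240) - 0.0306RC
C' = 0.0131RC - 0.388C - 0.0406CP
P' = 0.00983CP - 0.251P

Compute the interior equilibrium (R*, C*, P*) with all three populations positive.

From dP/dt = 0: 0.00983C* = 0.251, so C* = 25.5.
From dR/dt = 0: 0.945(1 - R*/240) = 0.0306·25.5, giving R* = 240·(1 - 0.827) = 41.6.
From dC/dt = 0: 0.0131·41.6 - 0.388 = 0.0406P*, so P* = 0.156/0.0406 = 3.85.

R* ≈ 41.6, C* ≈ 25.5, P* ≈ 3.85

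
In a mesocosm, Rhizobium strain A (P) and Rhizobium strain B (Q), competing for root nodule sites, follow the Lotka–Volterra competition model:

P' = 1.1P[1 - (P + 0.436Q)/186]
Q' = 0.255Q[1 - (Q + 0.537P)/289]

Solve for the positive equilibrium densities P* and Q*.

P* ≈ 78.3, Q* ≈ 247

Setting both brackets to zero gives the nullclines P + 0.436Q = 186 and 0.537P + Q = 289.
Substituting Q = 289 - 0.537P into the first: P(1 - 0.436·0.537) = 186 - 0.436·289.
So P* = 60/0.766 = 78.3, and then Q* = 289 - 0.537·78.3 = 247.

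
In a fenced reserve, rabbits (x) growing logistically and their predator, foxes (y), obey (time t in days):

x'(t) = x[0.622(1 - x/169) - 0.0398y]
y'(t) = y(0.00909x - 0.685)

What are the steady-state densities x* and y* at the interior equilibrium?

From dy/dt = 0 with y > 0: 0.00909x* = 0.685, so x* = 75.4.
Substitute into dx/dt = 0: 0.622(1 - 75.4/169) = 0.0398y*.
The bracket is 0.554, giving y* = 0.345/0.0398 = 8.66.

x* ≈ 75.4, y* ≈ 8.66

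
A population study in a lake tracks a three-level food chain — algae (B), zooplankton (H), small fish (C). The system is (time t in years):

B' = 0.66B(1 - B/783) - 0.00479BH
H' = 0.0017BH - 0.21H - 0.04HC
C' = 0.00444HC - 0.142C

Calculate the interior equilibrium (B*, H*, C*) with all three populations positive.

B* ≈ 601, H* ≈ 32, C* ≈ 20.3

From dC/dt = 0: 0.00444H* = 0.142, so H* = 32.
From dB/dt = 0: 0.66(1 - B*/783) = 0.00479·32, giving B* = 783·(1 - 0.232) = 601.
From dH/dt = 0: 0.0017·601 - 0.21 = 0.04C*, so C* = 0.812/0.04 = 20.3.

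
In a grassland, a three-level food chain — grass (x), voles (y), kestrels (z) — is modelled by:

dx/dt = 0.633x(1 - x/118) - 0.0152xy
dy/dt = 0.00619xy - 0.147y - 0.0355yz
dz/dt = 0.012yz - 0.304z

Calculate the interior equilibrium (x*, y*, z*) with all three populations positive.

From dz/dt = 0: 0.012y* = 0.304, so y* = 25.3.
From dx/dt = 0: 0.633(1 - x*/118) = 0.0152·25.3, giving x* = 118·(1 - 0.608) = 46.2.
From dy/dt = 0: 0.00619·46.2 - 0.147 = 0.0355z*, so z* = 0.139/0.0355 = 3.92.

x* ≈ 46.2, y* ≈ 25.3, z* ≈ 3.92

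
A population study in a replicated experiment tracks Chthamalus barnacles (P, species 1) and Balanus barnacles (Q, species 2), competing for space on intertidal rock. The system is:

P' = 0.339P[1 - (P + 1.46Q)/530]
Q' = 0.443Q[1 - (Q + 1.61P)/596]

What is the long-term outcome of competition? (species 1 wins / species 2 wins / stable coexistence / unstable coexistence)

Compare the nullcline intercepts: K1/α12 = 530/1.46 = 363 < K2 = 596; K2/α21 = 596/1.61 = 370 < K1 = 530.
Since both are reversed, neither can invade when rare; the interior point is a saddle.

unstable coexistence (outcome depends on initial conditions)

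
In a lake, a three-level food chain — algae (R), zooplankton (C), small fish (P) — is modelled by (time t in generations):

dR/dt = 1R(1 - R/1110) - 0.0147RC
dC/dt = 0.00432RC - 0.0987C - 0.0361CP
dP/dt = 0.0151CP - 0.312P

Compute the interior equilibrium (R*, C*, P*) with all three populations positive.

From dP/dt = 0: 0.0151C* = 0.312, so C* = 20.7.
From dR/dt = 0: 1(1 - R*/1110) = 0.0147·20.7, giving R* = 1110·(1 - 0.304) = 773.
From dC/dt = 0: 0.00432·773 - 0.0987 = 0.0361P*, so P* = 3.24/0.0361 = 89.8.

R* ≈ 773, C* ≈ 20.7, P* ≈ 89.8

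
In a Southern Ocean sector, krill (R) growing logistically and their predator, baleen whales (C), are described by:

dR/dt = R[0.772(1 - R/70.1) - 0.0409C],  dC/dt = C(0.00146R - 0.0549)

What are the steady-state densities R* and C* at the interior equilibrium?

From dC/dt = 0 with C > 0: 0.00146R* = 0.0549, so R* = 37.6.
Substitute into dR/dt = 0: 0.772(1 - 37.6/70.1) = 0.0409C*.
The bracket is 0.464, giving C* = 0.358/0.0409 = 8.75.

R* ≈ 37.6, C* ≈ 8.75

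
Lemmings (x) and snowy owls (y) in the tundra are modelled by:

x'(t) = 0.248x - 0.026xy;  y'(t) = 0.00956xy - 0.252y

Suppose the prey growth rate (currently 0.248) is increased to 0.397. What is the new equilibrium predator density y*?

At the interior fixed point, setting dx/dt = 0 with x > 0 fixes y* = (prey growth rate)/(xy coefficient) — independent of the other coefficients.
With the change, y* = 0.397/0.026 = 15.3; it rises from 9.54.

y* ≈ 15.3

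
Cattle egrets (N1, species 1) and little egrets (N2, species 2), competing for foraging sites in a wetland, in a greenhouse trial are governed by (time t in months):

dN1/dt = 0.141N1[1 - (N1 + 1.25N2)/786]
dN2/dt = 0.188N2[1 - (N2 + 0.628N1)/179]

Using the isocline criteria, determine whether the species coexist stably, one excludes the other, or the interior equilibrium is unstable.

Compare the nullcline intercepts: K1/α12 = 786/1.25 = 629 > K2 = 179; K2/α21 = 179/0.628 = 285 < K1 = 786.
Since the inequalities point opposite ways, species 1 can invade but species 2 cannot.

species 1 excludes species 2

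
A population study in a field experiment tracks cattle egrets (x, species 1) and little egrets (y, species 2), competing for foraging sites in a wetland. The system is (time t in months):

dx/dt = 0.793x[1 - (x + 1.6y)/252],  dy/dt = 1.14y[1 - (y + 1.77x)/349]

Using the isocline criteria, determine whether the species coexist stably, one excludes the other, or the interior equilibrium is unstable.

Compare the nullcline intercepts: K1/α12 = 252/1.6 = 158 < K2 = 349; K2/α21 = 349/1.77 = 197 < K1 = 252.
Since both are reversed, neither can invade when rare; the interior point is a saddle.

unstable coexistence (outcome depends on initial conditions)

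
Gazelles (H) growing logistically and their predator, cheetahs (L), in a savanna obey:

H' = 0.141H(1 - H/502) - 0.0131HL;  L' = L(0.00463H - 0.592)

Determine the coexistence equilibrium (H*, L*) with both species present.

H* ≈ 128, L* ≈ 8.02

From dL/dt = 0 with L > 0: 0.00463H* = 0.592, so H* = 128.
Substitute into dH/dt = 0: 0.141(1 - 128/502) = 0.0131L*.
The bracket is 0.745, giving L* = 0.105/0.0131 = 8.02.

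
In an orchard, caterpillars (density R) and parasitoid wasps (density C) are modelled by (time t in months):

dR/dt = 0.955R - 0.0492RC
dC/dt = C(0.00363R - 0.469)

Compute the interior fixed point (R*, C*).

Set dC/dt = 0 with C > 0: 0.00363R - 0.469 = 0, so R* = 0.469/0.00363 = 129.
Set dR/dt = 0 with R > 0: 0.955 - 0.0492C = 0, so C* = 0.955/0.0492 = 19.4.

R* ≈ 129, C* ≈ 19.4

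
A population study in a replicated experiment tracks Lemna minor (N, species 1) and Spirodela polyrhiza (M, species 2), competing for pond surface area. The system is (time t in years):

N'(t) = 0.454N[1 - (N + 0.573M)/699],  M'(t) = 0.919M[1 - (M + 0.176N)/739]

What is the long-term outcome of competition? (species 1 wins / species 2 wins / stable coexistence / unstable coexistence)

stable coexistence

Compare the nullcline intercepts: K1/α12 = 699/0.573 = 1220 > K2 = 739; K2/α21 = 739/0.176 = 4200 > K1 = 699.
Since both inequalities hold, each species can invade when rare, so the interior equilibrium is stable.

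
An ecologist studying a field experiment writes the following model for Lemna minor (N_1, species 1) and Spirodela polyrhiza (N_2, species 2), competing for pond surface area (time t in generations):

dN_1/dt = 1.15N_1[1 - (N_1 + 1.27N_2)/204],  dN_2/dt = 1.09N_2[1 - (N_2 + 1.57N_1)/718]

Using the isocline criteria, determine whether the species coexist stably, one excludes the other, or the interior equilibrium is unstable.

species 2 excludes species 1

Compare the nullcline intercepts: K1/α12 = 204/1.27 = 161 < K2 = 718; K2/α21 = 718/1.57 = 457 > K1 = 204.
Since the inequalities point opposite ways, species 2 can invade but species 1 cannot.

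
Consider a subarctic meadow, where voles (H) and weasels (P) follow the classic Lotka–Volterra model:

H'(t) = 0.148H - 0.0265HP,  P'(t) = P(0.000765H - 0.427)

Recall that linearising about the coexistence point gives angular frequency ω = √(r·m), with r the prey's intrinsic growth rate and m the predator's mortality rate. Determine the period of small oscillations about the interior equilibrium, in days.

Here r = 0.148 and m = 0.427, so r·m = 0.0632.
ω = √0.0632 = 0.251 per day, hence T = 2π/ω ≈ 25 days.

T ≈ 25 days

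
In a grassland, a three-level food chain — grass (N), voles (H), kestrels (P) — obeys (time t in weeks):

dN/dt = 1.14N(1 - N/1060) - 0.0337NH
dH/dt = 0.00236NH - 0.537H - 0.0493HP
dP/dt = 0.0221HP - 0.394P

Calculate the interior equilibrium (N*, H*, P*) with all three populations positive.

From dP/dt = 0: 0.0221H* = 0.394, so H* = 17.8.
From dN/dt = 0: 1.14(1 - N*/1060) = 0.0337·17.8, giving N* = 1060·(1 - 0.527) = 501.
From dH/dt = 0: 0.00236·501 - 0.537 = 0.0493P*, so P* = 0.646/0.0493 = 13.1.

N* ≈ 501, H* ≈ 17.8, P* ≈ 13.1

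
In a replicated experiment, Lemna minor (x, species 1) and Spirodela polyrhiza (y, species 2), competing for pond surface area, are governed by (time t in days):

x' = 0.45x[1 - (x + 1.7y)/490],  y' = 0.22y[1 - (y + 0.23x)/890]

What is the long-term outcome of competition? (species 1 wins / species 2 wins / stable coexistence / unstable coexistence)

species 2 excludes species 1

Compare the nullcline intercepts: K1/α12 = 490/1.7 = 288 < K2 = 890; K2/α21 = 890/0.23 = 3870 > K1 = 490.
Since the inequalities point opposite ways, species 2 can invade but species 1 cannot.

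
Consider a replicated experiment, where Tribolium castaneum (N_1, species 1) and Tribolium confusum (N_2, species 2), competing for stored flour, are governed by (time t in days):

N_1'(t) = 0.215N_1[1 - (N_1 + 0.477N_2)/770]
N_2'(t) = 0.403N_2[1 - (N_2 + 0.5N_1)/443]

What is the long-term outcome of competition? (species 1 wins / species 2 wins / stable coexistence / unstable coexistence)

Compare the nullcline intercepts: K1/α12 = 770/0.477 = 1610 > K2 = 443; K2/α21 = 443/0.5 = 886 > K1 = 770.
Since both inequalities hold, each species can invade when rare, so the interior equilibrium is stable.

stable coexistence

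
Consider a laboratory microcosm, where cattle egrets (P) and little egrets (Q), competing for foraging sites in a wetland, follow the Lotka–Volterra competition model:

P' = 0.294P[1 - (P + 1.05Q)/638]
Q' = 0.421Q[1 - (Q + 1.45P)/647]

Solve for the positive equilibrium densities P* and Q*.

P* ≈ 79.1, Q* ≈ 532

Setting both brackets to zero gives the nullclines P + 1.05Q = 638 and 1.45P + Q = 647.
Substituting Q = 647 - 1.45P into the first: P(1 - 1.05·1.45) = 638 - 1.05·647.
So P* = -41.4/-0.522 = 79.1, and then Q* = 647 - 1.45·79.1 = 532.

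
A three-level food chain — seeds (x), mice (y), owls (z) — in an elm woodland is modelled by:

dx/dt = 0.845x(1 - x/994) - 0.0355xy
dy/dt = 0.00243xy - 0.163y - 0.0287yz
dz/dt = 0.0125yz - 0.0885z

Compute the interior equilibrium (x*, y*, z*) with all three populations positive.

x* ≈ 698, y* ≈ 7.08, z* ≈ 53.4

From dz/dt = 0: 0.0125y* = 0.0885, so y* = 7.08.
From dx/dt = 0: 0.845(1 - x*/994) = 0.0355·7.08, giving x* = 994·(1 - 0.297) = 698.
From dy/dt = 0: 0.00243·698 - 0.163 = 0.0287z*, so z* = 1.53/0.0287 = 53.4.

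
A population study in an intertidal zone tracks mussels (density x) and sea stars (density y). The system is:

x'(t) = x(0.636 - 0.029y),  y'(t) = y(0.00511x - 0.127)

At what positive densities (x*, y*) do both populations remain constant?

Set dy/dt = 0 with y > 0: 0.00511x - 0.127 = 0, so x* = 0.127/0.00511 = 24.9.
Set dx/dt = 0 with x > 0: 0.636 - 0.029y = 0, so y* = 0.636/0.029 = 21.9.

x* ≈ 24.9, y* ≈ 21.9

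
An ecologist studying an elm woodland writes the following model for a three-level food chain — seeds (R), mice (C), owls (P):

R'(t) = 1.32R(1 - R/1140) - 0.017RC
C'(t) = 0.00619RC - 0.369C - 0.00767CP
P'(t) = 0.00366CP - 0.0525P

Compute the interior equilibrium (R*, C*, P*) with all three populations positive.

R* ≈ 929, C* ≈ 14.3, P* ≈ 702

From dP/dt = 0: 0.00366C* = 0.0525, so C* = 14.3.
From dR/dt = 0: 1.32(1 - R*/1140) = 0.017·14.3, giving R* = 1140·(1 - 0.185) = 929.
From dC/dt = 0: 0.00619·929 - 0.369 = 0.00767P*, so P* = 5.38/0.00767 = 702.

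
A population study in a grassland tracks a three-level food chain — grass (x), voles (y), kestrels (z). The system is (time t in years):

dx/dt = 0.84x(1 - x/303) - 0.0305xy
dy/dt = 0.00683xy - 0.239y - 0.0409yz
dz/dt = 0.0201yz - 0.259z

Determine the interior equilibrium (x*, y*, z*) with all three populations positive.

x* ≈ 161, y* ≈ 12.9, z* ≈ 21.1

From dz/dt = 0: 0.0201y* = 0.259, so y* = 12.9.
From dx/dt = 0: 0.84(1 - x*/303) = 0.0305·12.9, giving x* = 303·(1 - 0.468) = 161.
From dy/dt = 0: 0.00683·161 - 0.239 = 0.0409z*, so z* = 0.862/0.0409 = 21.1.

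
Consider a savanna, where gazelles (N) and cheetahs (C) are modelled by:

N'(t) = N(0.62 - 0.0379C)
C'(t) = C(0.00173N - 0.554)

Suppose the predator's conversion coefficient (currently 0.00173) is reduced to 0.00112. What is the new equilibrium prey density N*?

At the interior fixed point, setting dC/dt = 0 with C > 0 fixes N* = (predator death rate)/(NC coefficient) — independent of the other coefficients.
With the change, N* = 0.554/0.00112 = 495; it rises from 320.

N* ≈ 495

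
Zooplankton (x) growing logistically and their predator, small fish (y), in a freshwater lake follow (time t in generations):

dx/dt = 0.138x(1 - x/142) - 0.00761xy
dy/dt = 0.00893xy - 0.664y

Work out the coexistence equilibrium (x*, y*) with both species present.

x* ≈ 74.4, y* ≈ 8.64

From dy/dt = 0 with y > 0: 0.00893x* = 0.664, so x* = 74.4.
Substitute into dx/dt = 0: 0.138(1 - 74.4/142) = 0.00761y*.
The bracket is 0.476, giving y* = 0.0657/0.00761 = 8.64.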